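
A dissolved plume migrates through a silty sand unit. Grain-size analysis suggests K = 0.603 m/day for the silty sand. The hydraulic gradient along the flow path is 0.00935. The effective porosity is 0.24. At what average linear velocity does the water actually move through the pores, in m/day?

Hydraulic gradient i = 0.00935.
Darcy flux q = K · i = 0.6030 × 0.009350 = 0.005638 m/day.
Seepage velocity v = q / n_e = 0.005638 / 0.24 = 0.02349 m/day.

0.0235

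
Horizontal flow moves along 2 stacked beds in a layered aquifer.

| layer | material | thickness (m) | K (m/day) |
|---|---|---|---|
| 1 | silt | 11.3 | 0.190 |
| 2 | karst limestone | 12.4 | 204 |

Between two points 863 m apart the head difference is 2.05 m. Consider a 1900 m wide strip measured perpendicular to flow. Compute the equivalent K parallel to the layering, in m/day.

107

Flow is parallel to layering, so each bed carries its own Darcy discharge and the transmissivities add.
Σ(K_i·b_i) = 0.190×11.3 + 204×12.4 = 2532 m²/day.
Total thickness b = 23.70 m, so K_eq = Σ(K_i·b_i)/b = 106.8 m/day.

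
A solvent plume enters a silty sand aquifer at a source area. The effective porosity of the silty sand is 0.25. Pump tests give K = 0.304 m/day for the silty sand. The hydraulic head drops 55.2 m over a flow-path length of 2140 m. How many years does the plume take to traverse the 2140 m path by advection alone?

Hydraulic gradient i = Δh / L = 55.2 / 2140 = 0.02579.
Darcy flux q = K · i = 0.3040 × 0.02579 = 0.007841 m/day.
Seepage velocity v = q / n_e = 0.007841 / 0.25 = 0.03137 m/day.
Travel time t = L / v = 2140 / 0.03137 = 68227 days = 186.8 years.

187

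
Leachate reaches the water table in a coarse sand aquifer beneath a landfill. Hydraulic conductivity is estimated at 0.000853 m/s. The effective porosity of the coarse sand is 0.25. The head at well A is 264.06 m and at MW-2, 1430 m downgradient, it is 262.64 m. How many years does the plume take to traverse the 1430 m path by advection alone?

13.4

Convert K: 0.000853 m/s × 86400 = 73.70 m/day.
Hydraulic gradient i = (264.06 − 262.64) / 1430 = 1.42 / 1430 = 0.0009930.
Darcy flux q = K · i = 73.70 × 0.0009930 = 0.07318 m/day.
Seepage velocity v = q / n_e = 0.07318 / 0.25 = 0.2927 m/day.
Travel time t = L / v = 1430 / 0.2927 = 4885 days = 13.37 years.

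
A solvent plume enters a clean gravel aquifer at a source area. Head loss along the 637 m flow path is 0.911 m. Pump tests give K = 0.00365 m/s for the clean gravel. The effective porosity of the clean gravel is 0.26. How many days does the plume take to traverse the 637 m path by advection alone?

367

Convert K: 0.00365 m/s × 86400 = 315.4 m/day.
Hydraulic gradient i = Δh / L = 0.911 / 637 = 0.001430.
Darcy flux q = K · i = 315.4 × 0.001430 = 0.4510 m/day.
Seepage velocity v = q / n_e = 0.4510 / 0.26 = 1.735 m/day.
Travel time t = L / v = 637 / 1.735 = 367.2 days.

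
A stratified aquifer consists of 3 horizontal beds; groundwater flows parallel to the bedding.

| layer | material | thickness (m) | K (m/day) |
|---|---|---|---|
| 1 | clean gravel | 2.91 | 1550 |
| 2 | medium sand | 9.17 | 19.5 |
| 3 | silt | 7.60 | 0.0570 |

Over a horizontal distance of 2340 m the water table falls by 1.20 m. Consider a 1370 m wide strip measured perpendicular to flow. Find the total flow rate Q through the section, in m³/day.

Flow is parallel to layering, so each bed carries its own Darcy discharge and the transmissivities add.
Σ(K_i·b_i) = 1550×2.91 + 19.5×9.17 + 0.0570×7.60 = 4690 m²/day.
Hydraulic gradient i = Δh / L = 1.20 / 2340 = 0.0005128.
Q = Σ(K_i·b_i) · W · i = 4690 × 1370 × 0.0005128 = 3295 m³/day.

3290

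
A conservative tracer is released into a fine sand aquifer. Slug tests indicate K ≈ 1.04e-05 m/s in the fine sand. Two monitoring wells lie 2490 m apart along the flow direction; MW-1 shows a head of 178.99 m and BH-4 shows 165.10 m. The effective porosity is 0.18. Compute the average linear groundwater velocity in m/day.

0.0278

Convert K: 1.04e-05 m/s × 86400 = 0.8986 m/day.
Hydraulic gradient i = (178.99 − 165.10) / 2490 = 13.89 / 2490 = 0.005578.
Darcy flux q = K · i = 0.8986 × 0.005578 = 0.005012 m/day.
Seepage velocity v = q / n_e = 0.005012 / 0.18 = 0.02785 m/day.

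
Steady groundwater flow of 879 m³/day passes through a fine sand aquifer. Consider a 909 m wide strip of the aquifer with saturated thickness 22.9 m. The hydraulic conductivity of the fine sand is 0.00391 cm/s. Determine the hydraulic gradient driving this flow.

0.0125

Convert K: 0.00391 cm/s × 864 = 3.378 m/day.
Cross-sectional area A = 909 × 22.9 = 20816 m².
From Q = K·A·i, i = Q / (K·A) = 879 / (3.378 × 20816) = 0.01250.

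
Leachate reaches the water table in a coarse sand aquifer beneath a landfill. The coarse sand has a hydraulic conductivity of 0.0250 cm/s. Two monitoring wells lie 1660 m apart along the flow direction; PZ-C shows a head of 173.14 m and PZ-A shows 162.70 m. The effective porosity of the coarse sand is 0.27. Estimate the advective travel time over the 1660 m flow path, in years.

9.03

Convert K: 0.0250 cm/s × 864 = 21.60 m/day.
Hydraulic gradient i = (173.14 − 162.70) / 1660 = 10.44 / 1660 = 0.006289.
Darcy flux q = K · i = 21.60 × 0.006289 = 0.1358 m/day.
Seepage velocity v = q / n_e = 0.1358 / 0.27 = 0.5031 m/day.
Travel time t = L / v = 1660 / 0.5031 = 3299 days = 9.033 years.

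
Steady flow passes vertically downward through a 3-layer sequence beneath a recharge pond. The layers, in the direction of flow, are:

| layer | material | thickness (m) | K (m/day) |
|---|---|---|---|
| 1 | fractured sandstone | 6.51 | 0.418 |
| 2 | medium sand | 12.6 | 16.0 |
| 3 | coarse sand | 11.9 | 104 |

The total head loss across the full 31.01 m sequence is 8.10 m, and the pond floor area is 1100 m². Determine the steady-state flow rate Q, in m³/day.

541

Flow is perpendicular to layering, so the layers act in series and the equivalent K is the thickness-weighted harmonic mean.
Total thickness L = 6.51 + 12.6 + 11.9 = 31.01 m.
Σ(b_i/K_i) = 6.51/0.418 + 12.6/16.0 + 11.9/104 = 16.48 d.
K_eq = L / Σ(b_i/K_i) = 31.01 / 16.48 = 1.882 m/day.
Q = K_eq · A · (Δh/L) = 1.882 × 1100 × (8.10/31.01) = 540.8 m³/day.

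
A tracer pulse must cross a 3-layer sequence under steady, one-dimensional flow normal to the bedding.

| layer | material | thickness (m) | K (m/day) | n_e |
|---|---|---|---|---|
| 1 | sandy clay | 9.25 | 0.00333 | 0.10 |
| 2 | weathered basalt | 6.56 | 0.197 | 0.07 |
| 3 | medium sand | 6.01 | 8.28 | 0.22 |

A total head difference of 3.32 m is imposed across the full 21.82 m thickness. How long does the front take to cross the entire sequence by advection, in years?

With flow normal to the layers, continuity requires the same specific discharge q through every layer.
Σ(b_i/K_i) = 9.25/0.00333 + 6.56/0.197 + 6.01/8.28 = 2812 d.
q = Δh / Σ(b_i/K_i) = 3.32 / 2812 = 0.001181 m/day.
In each layer the seepage velocity is v_i = q/n_i, so the layer transit time is t_i = b_i·n_i / q:
  layer 1 (sandy clay): t_1 = 9.25 × 0.10 / 0.001181 = 783.4 d
  layer 2 (weathered basalt): t_2 = 6.56 × 0.07 / 0.001181 = 388.9 d
  layer 3 (medium sand): t_3 = 6.01 × 0.22 / 0.001181 = 1120 d
Total t = Σ t_i = 2292 days = 6.276 years.

6.28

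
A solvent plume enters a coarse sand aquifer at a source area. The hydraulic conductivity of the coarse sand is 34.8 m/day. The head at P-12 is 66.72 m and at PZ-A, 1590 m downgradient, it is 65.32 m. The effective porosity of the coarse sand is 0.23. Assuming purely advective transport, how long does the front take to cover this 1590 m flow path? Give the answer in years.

Hydraulic gradient i = (66.72 − 65.32) / 1590 = 1.4 / 1590 = 0.0008805.
Darcy flux q = K · i = 34.80 × 0.0008805 = 0.03064 m/day.
Seepage velocity v = q / n_e = 0.03064 / 0.23 = 0.1332 m/day.
Travel time t = L / v = 1590 / 0.1332 = 11935 days = 32.68 years.

32.7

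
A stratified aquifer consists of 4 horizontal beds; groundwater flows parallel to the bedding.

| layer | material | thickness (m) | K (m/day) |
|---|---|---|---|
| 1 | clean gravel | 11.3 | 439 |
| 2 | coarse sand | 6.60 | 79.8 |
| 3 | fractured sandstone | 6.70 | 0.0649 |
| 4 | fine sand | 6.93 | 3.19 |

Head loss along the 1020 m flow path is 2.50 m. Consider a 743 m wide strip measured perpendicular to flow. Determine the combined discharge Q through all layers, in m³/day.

10000

Flow is parallel to layering, so each bed carries its own Darcy discharge and the transmissivities add.
Σ(K_i·b_i) = 439×11.3 + 79.8×6.60 + 0.0649×6.70 + 3.19×6.93 = 5510 m²/day.
Hydraulic gradient i = Δh / L = 2.50 / 1020 = 0.002451.
Q = Σ(K_i·b_i) · W · i = 5510 × 743 × 0.002451 = 10034 m³/day.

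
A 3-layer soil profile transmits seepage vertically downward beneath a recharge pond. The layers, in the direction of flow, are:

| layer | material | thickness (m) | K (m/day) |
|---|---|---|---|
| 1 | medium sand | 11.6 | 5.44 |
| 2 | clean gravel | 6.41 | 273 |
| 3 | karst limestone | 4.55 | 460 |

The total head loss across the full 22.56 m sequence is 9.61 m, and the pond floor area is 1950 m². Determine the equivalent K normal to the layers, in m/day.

10.4

Flow is perpendicular to layering, so the layers act in series and the equivalent K is the thickness-weighted harmonic mean.
Total thickness L = 11.6 + 6.41 + 4.55 = 22.56 m.
Σ(b_i/K_i) = 11.6/5.44 + 6.41/273 + 4.55/460 = 2.166 d.
K_eq = L / Σ(b_i/K_i) = 22.56 / 2.166 = 10.42 m/day.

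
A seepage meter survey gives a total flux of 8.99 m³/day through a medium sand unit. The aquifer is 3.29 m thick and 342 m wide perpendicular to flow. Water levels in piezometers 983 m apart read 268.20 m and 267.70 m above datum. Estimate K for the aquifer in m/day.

Cross-sectional area A = 342 × 3.29 = 1125 m².
Hydraulic gradient i = (268.20 − 267.70) / 983 = 0.5 / 983 = 0.0005086.
From Q = K·A·i, K = Q / (A·i) = 8.99 / (1125 × 0.0005086) = 15.71 m/day.

15.7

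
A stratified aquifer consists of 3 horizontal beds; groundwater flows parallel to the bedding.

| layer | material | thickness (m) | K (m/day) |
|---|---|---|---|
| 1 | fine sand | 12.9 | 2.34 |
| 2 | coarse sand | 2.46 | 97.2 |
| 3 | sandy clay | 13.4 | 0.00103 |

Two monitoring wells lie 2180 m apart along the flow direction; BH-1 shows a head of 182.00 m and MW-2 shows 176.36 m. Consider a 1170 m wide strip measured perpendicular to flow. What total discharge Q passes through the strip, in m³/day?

815

Flow is parallel to layering, so each bed carries its own Darcy discharge and the transmissivities add.
Σ(K_i·b_i) = 2.34×12.9 + 97.2×2.46 + 0.00103×13.4 = 269.3 m²/day.
Hydraulic gradient i = (182.00 − 176.36) / 2180 = 5.64 / 2180 = 0.002587.
Q = Σ(K_i·b_i) · W · i = 269.3 × 1170 × 0.002587 = 815.2 m³/day.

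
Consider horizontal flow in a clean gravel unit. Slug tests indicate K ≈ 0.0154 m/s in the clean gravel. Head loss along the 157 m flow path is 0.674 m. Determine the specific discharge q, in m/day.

5.71

Convert K: 0.0154 m/s × 86400 = 1331 m/day.
Hydraulic gradient i = Δh / L = 0.674 / 157 = 0.004293.
Specific discharge q = K · i = 1331 × 0.004293 = 5.712 m/day.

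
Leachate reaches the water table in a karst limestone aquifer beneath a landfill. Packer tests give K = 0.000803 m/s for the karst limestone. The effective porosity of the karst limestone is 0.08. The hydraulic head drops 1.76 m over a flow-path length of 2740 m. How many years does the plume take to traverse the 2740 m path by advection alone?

Convert K: 0.000803 m/s × 86400 = 69.38 m/day.
Hydraulic gradient i = Δh / L = 1.76 / 2740 = 0.0006423.
Darcy flux q = K · i = 69.38 × 0.0006423 = 0.04456 m/day.
Seepage velocity v = q / n_e = 0.04456 / 0.08 = 0.5571 m/day.
Travel time t = L / v = 2740 / 0.5571 = 4919 days = 13.47 years.

13.5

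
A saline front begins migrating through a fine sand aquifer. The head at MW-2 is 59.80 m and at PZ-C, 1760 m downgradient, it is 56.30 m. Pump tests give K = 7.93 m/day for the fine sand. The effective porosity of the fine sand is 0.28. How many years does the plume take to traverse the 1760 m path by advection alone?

Hydraulic gradient i = (59.80 − 56.30) / 1760 = 3.5 / 1760 = 0.001989.
Darcy flux q = K · i = 7.930 × 0.001989 = 0.01577 m/day.
Seepage velocity v = q / n_e = 0.01577 / 0.28 = 0.05632 m/day.
Travel time t = L / v = 1760 / 0.05632 = 31249 days = 85.56 years.

85.6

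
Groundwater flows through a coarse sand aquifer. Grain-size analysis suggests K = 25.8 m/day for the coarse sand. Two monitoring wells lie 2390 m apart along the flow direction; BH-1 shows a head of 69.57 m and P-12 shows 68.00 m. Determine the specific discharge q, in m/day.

0.0169

Hydraulic gradient i = (69.57 − 68.00) / 2390 = 1.57 / 2390 = 0.0006569.
Specific discharge q = K · i = 25.80 × 0.0006569 = 0.01695 m/day.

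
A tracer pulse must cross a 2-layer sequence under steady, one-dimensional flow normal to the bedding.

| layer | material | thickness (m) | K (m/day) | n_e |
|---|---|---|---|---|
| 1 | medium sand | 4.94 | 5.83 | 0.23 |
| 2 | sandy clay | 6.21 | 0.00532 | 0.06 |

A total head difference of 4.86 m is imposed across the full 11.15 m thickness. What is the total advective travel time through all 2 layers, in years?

0.993

With flow normal to the layers, continuity requires the same specific discharge q through every layer.
Σ(b_i/K_i) = 4.94/5.83 + 6.21/0.00532 = 1168 d.
q = Δh / Σ(b_i/K_i) = 4.86 / 1168 = 0.004160 m/day.
In each layer the seepage velocity is v_i = q/n_i, so the layer transit time is t_i = b_i·n_i / q:
  layer 1 (medium sand): t_1 = 4.94 × 0.23 / 0.004160 = 273.1 d
  layer 2 (sandy clay): t_2 = 6.21 × 0.06 / 0.004160 = 89.56 d
Total t = Σ t_i = 362.7 days = 0.9929 years.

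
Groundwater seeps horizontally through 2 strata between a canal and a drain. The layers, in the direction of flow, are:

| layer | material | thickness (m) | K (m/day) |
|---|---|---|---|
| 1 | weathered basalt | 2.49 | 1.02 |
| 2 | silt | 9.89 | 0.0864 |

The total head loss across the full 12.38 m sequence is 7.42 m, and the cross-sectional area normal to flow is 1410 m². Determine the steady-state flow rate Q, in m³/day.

89.5

Flow is perpendicular to layering, so the layers act in series and the equivalent K is the thickness-weighted harmonic mean.
Total thickness L = 2.49 + 9.89 = 12.38 m.
Σ(b_i/K_i) = 2.49/1.02 + 9.89/0.0864 = 116.9 d.
K_eq = L / Σ(b_i/K_i) = 12.38 / 116.9 = 0.1059 m/day.
Q = K_eq · A · (Δh/L) = 0.1059 × 1410 × (7.42/12.38) = 89.49 m³/day.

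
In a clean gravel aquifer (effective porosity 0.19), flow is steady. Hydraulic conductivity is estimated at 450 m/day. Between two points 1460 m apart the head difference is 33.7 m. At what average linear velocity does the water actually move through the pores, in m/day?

Hydraulic gradient i = Δh / L = 33.7 / 1460 = 0.02308.
Darcy flux q = K · i = 450.0 × 0.02308 = 10.39 m/day.
Seepage velocity v = q / n_e = 10.39 / 0.19 = 54.67 m/day.

54.7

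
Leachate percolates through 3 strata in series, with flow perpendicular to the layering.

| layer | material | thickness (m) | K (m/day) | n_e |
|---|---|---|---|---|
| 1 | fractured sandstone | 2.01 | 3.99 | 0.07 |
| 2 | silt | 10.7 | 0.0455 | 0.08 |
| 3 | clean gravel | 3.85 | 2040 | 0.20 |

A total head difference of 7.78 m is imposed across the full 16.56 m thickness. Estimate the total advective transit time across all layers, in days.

53.5

With flow normal to the layers, continuity requires the same specific discharge q through every layer.
Σ(b_i/K_i) = 2.01/3.99 + 10.7/0.0455 + 3.85/2040 = 235.7 d.
q = Δh / Σ(b_i/K_i) = 7.78 / 235.7 = 0.03301 m/day.
In each layer the seepage velocity is v_i = q/n_i, so the layer transit time is t_i = b_i·n_i / q:
  layer 1 (fractured sandstone): t_1 = 2.01 × 0.07 / 0.03301 = 4.262 d
  layer 2 (silt): t_2 = 10.7 × 0.08 / 0.03301 = 25.93 d
  layer 3 (clean gravel): t_3 = 3.85 × 0.20 / 0.03301 = 23.32 d
Total t = Σ t_i = 53.52 days.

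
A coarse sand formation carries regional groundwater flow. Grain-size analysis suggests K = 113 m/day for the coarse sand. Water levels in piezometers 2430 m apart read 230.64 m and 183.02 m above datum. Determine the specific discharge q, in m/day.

Hydraulic gradient i = (230.64 − 183.02) / 2430 = 47.62 / 2430 = 0.01960.
Specific discharge q = K · i = 113.0 × 0.01960 = 2.214 m/day.

2.21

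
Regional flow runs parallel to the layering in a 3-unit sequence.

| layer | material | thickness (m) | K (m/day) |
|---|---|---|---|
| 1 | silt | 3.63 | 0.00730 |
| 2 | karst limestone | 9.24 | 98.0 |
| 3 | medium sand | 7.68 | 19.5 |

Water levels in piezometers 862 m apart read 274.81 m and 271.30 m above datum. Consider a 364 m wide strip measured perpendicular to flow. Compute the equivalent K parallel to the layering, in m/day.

Flow is parallel to layering, so each bed carries its own Darcy discharge and the transmissivities add.
Σ(K_i·b_i) = 0.00730×3.63 + 98.0×9.24 + 19.5×7.68 = 1055 m²/day.
Total thickness b = 20.55 m, so K_eq = Σ(K_i·b_i)/b = 51.35 m/day.

51.4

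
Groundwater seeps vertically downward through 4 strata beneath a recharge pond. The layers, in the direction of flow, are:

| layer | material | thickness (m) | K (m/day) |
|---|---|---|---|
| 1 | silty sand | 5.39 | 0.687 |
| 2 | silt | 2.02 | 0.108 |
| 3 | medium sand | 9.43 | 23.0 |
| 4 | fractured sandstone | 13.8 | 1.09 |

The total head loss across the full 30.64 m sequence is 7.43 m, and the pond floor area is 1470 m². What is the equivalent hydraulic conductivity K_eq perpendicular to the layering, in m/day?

0.773

Flow is perpendicular to layering, so the layers act in series and the equivalent K is the thickness-weighted harmonic mean.
Total thickness L = 5.39 + 2.02 + 9.43 + 13.8 = 30.64 m.
Σ(b_i/K_i) = 5.39/0.687 + 2.02/0.108 + 9.43/23.0 + 13.8/1.09 = 39.62 d.
K_eq = L / Σ(b_i/K_i) = 30.64 / 39.62 = 0.7733 m/day.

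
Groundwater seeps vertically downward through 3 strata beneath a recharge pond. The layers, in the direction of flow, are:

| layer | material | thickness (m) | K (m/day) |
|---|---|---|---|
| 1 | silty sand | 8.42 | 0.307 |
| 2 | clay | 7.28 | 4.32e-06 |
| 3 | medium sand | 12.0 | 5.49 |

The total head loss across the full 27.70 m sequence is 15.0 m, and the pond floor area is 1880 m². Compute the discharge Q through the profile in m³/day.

Flow is perpendicular to layering, so the layers act in series and the equivalent K is the thickness-weighted harmonic mean.
Total thickness L = 8.42 + 7.28 + 12.0 = 27.70 m.
Σ(b_i/K_i) = 8.42/0.307 + 7.28/4.32e-06 + 12.0/5.49 = 1.685e+06 d.
K_eq = L / Σ(b_i/K_i) = 27.70 / 1.685e+06 = 1.644e-05 m/day.
Q = K_eq · A · (Δh/L) = 1.644e-05 × 1880 × (15.0/27.70) = 0.01673 m³/day.

0.0167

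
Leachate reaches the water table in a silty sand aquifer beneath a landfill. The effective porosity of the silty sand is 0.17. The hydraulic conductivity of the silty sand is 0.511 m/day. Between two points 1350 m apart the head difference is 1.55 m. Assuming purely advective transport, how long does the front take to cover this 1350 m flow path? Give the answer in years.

1070

Hydraulic gradient i = Δh / L = 1.55 / 1350 = 0.001148.
Darcy flux q = K · i = 0.5110 × 0.001148 = 0.0005867 m/day.
Seepage velocity v = q / n_e = 0.0005867 / 0.17 = 0.003451 m/day.
Travel time t = L / v = 1350 / 0.003451 = 3.912e+05 days = 1071 years.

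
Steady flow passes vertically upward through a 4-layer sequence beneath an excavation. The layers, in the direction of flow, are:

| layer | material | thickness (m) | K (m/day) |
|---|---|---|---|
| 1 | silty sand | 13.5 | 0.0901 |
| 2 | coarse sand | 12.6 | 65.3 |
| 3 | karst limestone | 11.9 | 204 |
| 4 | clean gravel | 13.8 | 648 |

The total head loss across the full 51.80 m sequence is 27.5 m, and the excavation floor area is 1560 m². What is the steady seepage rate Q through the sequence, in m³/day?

Flow is perpendicular to layering, so the layers act in series and the equivalent K is the thickness-weighted harmonic mean.
Total thickness L = 13.5 + 12.6 + 11.9 + 13.8 = 51.80 m.
Σ(b_i/K_i) = 13.5/0.0901 + 12.6/65.3 + 11.9/204 + 13.8/648 = 150.1 d.
K_eq = L / Σ(b_i/K_i) = 51.80 / 150.1 = 0.3451 m/day.
Q = K_eq · A · (Δh/L) = 0.3451 × 1560 × (27.5/51.80) = 285.8 m³/day.

286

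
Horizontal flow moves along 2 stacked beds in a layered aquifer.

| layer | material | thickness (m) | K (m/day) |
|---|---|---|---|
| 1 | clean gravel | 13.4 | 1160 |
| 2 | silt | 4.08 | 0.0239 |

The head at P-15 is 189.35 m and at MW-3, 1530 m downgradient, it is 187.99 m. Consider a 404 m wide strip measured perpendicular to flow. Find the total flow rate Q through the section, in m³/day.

5580

Flow is parallel to layering, so each bed carries its own Darcy discharge and the transmissivities add.
Σ(K_i·b_i) = 1160×13.4 + 0.0239×4.08 = 15544 m²/day.
Hydraulic gradient i = (189.35 − 187.99) / 1530 = 1.36 / 1530 = 0.0008889.
Q = Σ(K_i·b_i) · W · i = 15544 × 404 × 0.0008889 = 5582 m³/day.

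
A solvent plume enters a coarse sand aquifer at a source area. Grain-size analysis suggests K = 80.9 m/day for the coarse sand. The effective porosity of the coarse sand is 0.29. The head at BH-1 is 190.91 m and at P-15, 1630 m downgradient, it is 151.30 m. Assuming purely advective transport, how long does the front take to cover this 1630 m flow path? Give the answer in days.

240

Hydraulic gradient i = (190.91 − 151.30) / 1630 = 39.61 / 1630 = 0.02430.
Darcy flux q = K · i = 80.90 × 0.02430 = 1.966 m/day.
Seepage velocity v = q / n_e = 1.966 / 0.29 = 6.779 m/day.
Travel time t = L / v = 1630 / 6.779 = 240.4 days.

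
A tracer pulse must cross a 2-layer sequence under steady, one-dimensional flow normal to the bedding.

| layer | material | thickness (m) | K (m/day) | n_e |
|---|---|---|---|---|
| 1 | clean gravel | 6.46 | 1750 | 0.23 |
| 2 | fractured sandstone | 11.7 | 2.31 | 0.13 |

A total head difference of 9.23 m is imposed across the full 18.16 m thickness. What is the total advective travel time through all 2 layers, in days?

1.65

With flow normal to the layers, continuity requires the same specific discharge q through every layer.
Σ(b_i/K_i) = 6.46/1750 + 11.7/2.31 = 5.069 d.
q = Δh / Σ(b_i/K_i) = 9.23 / 5.069 = 1.821 m/day.
In each layer the seepage velocity is v_i = q/n_i, so the layer transit time is t_i = b_i·n_i / q:
  layer 1 (clean gravel): t_1 = 6.46 × 0.23 / 1.821 = 0.8159 d
  layer 2 (fractured sandstone): t_2 = 11.7 × 0.13 / 1.821 = 0.8353 d
Total t = Σ t_i = 1.651 days.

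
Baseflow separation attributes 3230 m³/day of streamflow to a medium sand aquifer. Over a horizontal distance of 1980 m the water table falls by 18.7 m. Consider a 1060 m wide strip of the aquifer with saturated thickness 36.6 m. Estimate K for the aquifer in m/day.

Cross-sectional area A = 1060 × 36.6 = 38796 m².
Hydraulic gradient i = Δh / L = 18.7 / 1980 = 0.009444.
From Q = K·A·i, K = Q / (A·i) = 3230 / (38796 × 0.009444) = 8.815 m/day.

8.82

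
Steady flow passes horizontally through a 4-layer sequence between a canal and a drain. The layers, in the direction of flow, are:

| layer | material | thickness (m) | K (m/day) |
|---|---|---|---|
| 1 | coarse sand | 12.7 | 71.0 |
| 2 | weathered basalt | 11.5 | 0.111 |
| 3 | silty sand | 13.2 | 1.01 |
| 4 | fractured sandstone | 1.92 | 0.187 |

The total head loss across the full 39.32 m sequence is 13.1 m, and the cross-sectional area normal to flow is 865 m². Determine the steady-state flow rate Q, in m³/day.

Flow is perpendicular to layering, so the layers act in series and the equivalent K is the thickness-weighted harmonic mean.
Total thickness L = 12.7 + 11.5 + 13.2 + 1.92 = 39.32 m.
Σ(b_i/K_i) = 12.7/71.0 + 11.5/0.111 + 13.2/1.01 + 1.92/0.187 = 127.1 d.
K_eq = L / Σ(b_i/K_i) = 39.32 / 127.1 = 0.3093 m/day.
Q = K_eq · A · (Δh/L) = 0.3093 × 865 × (13.1/39.32) = 89.14 m³/day.

89.1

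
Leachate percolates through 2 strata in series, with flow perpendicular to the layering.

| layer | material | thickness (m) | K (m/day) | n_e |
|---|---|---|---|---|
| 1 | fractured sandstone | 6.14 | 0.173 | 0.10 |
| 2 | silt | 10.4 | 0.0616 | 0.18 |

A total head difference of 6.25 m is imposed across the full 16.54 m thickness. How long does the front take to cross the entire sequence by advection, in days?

With flow normal to the layers, continuity requires the same specific discharge q through every layer.
Σ(b_i/K_i) = 6.14/0.173 + 10.4/0.0616 = 204.3 d.
q = Δh / Σ(b_i/K_i) = 6.25 / 204.3 = 0.03059 m/day.
In each layer the seepage velocity is v_i = q/n_i, so the layer transit time is t_i = b_i·n_i / q:
  layer 1 (fractured sandstone): t_1 = 6.14 × 0.10 / 0.03059 = 20.07 d
  layer 2 (silt): t_2 = 10.4 × 0.18 / 0.03059 = 61.20 d
Total t = Σ t_i = 81.27 days.

81.3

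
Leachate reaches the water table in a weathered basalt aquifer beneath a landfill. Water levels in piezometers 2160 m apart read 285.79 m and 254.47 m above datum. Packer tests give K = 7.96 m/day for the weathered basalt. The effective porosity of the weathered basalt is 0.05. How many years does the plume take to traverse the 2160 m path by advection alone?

2.56

Hydraulic gradient i = (285.79 − 254.47) / 2160 = 31.32 / 2160 = 0.01450.
Darcy flux q = K · i = 7.960 × 0.01450 = 0.1154 m/day.
Seepage velocity v = q / n_e = 0.1154 / 0.05 = 2.308 m/day.
Travel time t = L / v = 2160 / 2.308 = 935.7 days = 2.562 years.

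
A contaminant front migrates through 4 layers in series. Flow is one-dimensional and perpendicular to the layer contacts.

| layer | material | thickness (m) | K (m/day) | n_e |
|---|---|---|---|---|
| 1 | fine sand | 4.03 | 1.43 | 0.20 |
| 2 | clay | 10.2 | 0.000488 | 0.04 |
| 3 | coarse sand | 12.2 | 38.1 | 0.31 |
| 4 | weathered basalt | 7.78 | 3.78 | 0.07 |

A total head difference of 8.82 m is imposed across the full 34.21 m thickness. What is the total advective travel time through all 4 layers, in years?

36.0

With flow normal to the layers, continuity requires the same specific discharge q through every layer.
Σ(b_i/K_i) = 4.03/1.43 + 10.2/0.000488 + 12.2/38.1 + 7.78/3.78 = 20907 d.
q = Δh / Σ(b_i/K_i) = 8.82 / 20907 = 0.0004219 m/day.
In each layer the seepage velocity is v_i = q/n_i, so the layer transit time is t_i = b_i·n_i / q:
  layer 1 (fine sand): t_1 = 4.03 × 0.20 / 0.0004219 = 1911 d
  layer 2 (clay): t_2 = 10.2 × 0.04 / 0.0004219 = 967.1 d
  layer 3 (coarse sand): t_3 = 12.2 × 0.31 / 0.0004219 = 8965 d
  layer 4 (weathered basalt): t_4 = 7.78 × 0.07 / 0.0004219 = 1291 d
Total t = Σ t_i = 13133 days = 35.96 years.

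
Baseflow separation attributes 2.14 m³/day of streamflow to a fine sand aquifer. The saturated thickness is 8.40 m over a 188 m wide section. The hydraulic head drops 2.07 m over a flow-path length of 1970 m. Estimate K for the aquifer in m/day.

1.29

Cross-sectional area A = 188 × 8.40 = 1579 m².
Hydraulic gradient i = Δh / L = 2.07 / 1970 = 0.001051.
From Q = K·A·i, K = Q / (A·i) = 2.14 / (1579 × 0.001051) = 1.290 m/day.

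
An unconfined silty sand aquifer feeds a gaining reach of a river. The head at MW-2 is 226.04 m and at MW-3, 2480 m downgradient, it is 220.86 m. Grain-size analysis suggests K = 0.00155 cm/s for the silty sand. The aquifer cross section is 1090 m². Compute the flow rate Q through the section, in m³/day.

Convert K: 0.00155 cm/s × 864 = 1.339 m/day.
Hydraulic gradient i = (226.04 − 220.86) / 2480 = 5.18 / 2480 = 0.002089.
Darcy's law: Q = K · A · i = 1.339 × 1090 × 0.002089 = 3.049 m³/day.

3.05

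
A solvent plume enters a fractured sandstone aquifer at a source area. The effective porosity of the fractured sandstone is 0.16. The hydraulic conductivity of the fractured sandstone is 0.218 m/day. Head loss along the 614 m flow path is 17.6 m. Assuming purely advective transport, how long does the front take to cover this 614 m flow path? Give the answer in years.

Hydraulic gradient i = Δh / L = 17.6 / 614 = 0.02866.
Darcy flux q = K · i = 0.2180 × 0.02866 = 0.006249 m/day.
Seepage velocity v = q / n_e = 0.006249 / 0.16 = 0.03906 m/day.
Travel time t = L / v = 614 / 0.03906 = 15721 days = 43.04 years.

43.0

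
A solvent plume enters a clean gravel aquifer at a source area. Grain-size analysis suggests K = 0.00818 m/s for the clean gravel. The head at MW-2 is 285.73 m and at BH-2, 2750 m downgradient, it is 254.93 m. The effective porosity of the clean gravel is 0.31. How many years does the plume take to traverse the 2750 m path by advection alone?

0.295

Convert K: 0.00818 m/s × 86400 = 706.8 m/day.
Hydraulic gradient i = (285.73 − 254.93) / 2750 = 30.8 / 2750 = 0.01120.
Darcy flux q = K · i = 706.8 × 0.01120 = 7.916 m/day.
Seepage velocity v = q / n_e = 7.916 / 0.31 = 25.53 m/day.
Travel time t = L / v = 2750 / 25.53 = 107.7 days = 0.2949 years.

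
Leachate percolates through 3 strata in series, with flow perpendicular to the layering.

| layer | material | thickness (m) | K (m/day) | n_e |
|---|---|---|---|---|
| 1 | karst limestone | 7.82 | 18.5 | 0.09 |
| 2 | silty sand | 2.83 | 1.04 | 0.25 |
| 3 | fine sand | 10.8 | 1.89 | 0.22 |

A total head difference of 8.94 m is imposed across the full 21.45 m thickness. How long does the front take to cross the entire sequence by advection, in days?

With flow normal to the layers, continuity requires the same specific discharge q through every layer.
Σ(b_i/K_i) = 7.82/18.5 + 2.83/1.04 + 10.8/1.89 = 8.858 d.
q = Δh / Σ(b_i/K_i) = 8.94 / 8.858 = 1.009 m/day.
In each layer the seepage velocity is v_i = q/n_i, so the layer transit time is t_i = b_i·n_i / q:
  layer 1 (karst limestone): t_1 = 7.82 × 0.09 / 1.009 = 0.6974 d
  layer 2 (silty sand): t_2 = 2.83 × 0.25 / 1.009 = 0.7010 d
  layer 3 (fine sand): t_3 = 10.8 × 0.22 / 1.009 = 2.354 d
Total t = Σ t_i = 3.753 days.

3.75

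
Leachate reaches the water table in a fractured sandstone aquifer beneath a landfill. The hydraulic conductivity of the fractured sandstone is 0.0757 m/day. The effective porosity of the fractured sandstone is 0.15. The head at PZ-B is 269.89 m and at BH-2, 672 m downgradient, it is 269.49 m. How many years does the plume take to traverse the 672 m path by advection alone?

Hydraulic gradient i = (269.89 − 269.49) / 672 = 0.4 / 672 = 0.0005952.
Darcy flux q = K · i = 0.07570 × 0.0005952 = 4.506e-05 m/day.
Seepage velocity v = q / n_e = 4.506e-05 / 0.15 = 0.0003004 m/day.
Travel time t = L / v = 672 / 0.0003004 = 2.237e+06 days = 6125 years.

6120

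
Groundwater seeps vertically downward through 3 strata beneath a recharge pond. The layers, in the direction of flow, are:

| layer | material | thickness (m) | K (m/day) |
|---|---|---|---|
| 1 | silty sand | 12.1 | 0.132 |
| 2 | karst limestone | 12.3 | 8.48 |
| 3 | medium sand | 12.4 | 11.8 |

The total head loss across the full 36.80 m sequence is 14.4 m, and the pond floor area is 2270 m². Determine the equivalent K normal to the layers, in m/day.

Flow is perpendicular to layering, so the layers act in series and the equivalent K is the thickness-weighted harmonic mean.
Total thickness L = 12.1 + 12.3 + 12.4 = 36.80 m.
Σ(b_i/K_i) = 12.1/0.132 + 12.3/8.48 + 12.4/11.8 = 94.17 d.
K_eq = L / Σ(b_i/K_i) = 36.80 / 94.17 = 0.3908 m/day.

0.391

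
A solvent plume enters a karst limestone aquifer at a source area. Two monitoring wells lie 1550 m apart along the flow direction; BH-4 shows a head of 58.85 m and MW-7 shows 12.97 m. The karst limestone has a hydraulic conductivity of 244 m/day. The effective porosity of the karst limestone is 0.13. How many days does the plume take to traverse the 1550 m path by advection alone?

Hydraulic gradient i = (58.85 − 12.97) / 1550 = 45.88 / 1550 = 0.02960.
Darcy flux q = K · i = 244.0 × 0.02960 = 7.222 m/day.
Seepage velocity v = q / n_e = 7.222 / 0.13 = 55.56 m/day.
Travel time t = L / v = 1550 / 55.56 = 27.90 days.

27.9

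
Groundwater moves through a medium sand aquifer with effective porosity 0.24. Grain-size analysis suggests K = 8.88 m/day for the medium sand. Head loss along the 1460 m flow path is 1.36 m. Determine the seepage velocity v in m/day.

Hydraulic gradient i = Δh / L = 1.36 / 1460 = 0.0009315.
Darcy flux q = K · i = 8.880 × 0.0009315 = 0.008272 m/day.
Seepage velocity v = q / n_e = 0.008272 / 0.24 = 0.03447 m/day.

0.0345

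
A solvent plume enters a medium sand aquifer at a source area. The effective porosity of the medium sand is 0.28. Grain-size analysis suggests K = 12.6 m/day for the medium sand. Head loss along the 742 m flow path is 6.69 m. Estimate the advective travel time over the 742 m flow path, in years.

5.01

Hydraulic gradient i = Δh / L = 6.69 / 742 = 0.009016.
Darcy flux q = K · i = 12.60 × 0.009016 = 0.1136 m/day.
Seepage velocity v = q / n_e = 0.1136 / 0.28 = 0.4057 m/day.
Travel time t = L / v = 742 / 0.4057 = 1829 days = 5.007 years.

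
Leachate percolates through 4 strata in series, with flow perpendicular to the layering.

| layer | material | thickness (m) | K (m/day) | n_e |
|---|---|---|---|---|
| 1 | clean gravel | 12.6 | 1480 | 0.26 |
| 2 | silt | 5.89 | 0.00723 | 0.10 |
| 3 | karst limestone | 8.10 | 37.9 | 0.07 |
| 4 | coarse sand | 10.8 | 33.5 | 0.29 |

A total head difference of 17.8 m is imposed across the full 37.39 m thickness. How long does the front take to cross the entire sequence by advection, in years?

With flow normal to the layers, continuity requires the same specific discharge q through every layer.
Σ(b_i/K_i) = 12.6/1480 + 5.89/0.00723 + 8.10/37.9 + 10.8/33.5 = 815.2 d.
q = Δh / Σ(b_i/K_i) = 17.8 / 815.2 = 0.02183 m/day.
In each layer the seepage velocity is v_i = q/n_i, so the layer transit time is t_i = b_i·n_i / q:
  layer 1 (clean gravel): t_1 = 12.6 × 0.26 / 0.02183 = 150.0 d
  layer 2 (silt): t_2 = 5.89 × 0.10 / 0.02183 = 26.98 d
  layer 3 (karst limestone): t_3 = 8.10 × 0.07 / 0.02183 = 25.97 d
  layer 4 (coarse sand): t_4 = 10.8 × 0.29 / 0.02183 = 143.4 d
Total t = Σ t_i = 346.4 days = 0.9484 years.

0.948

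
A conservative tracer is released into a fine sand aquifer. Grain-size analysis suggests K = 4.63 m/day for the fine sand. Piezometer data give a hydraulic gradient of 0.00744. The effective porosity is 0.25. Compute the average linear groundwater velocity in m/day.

Hydraulic gradient i = 0.00744.
Darcy flux q = K · i = 4.630 × 0.007440 = 0.03445 m/day.
Seepage velocity v = q / n_e = 0.03445 / 0.25 = 0.1378 m/day.

0.138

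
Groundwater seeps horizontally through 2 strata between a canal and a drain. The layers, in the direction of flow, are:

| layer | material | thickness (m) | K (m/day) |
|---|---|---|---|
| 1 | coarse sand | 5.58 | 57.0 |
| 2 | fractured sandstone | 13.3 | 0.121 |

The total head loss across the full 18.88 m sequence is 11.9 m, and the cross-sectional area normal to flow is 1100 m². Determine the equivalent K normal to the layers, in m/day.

0.172

Flow is perpendicular to layering, so the layers act in series and the equivalent K is the thickness-weighted harmonic mean.
Total thickness L = 5.58 + 13.3 = 18.88 m.
Σ(b_i/K_i) = 5.58/57.0 + 13.3/0.121 = 110.0 d.
K_eq = L / Σ(b_i/K_i) = 18.88 / 110.0 = 0.1716 m/day.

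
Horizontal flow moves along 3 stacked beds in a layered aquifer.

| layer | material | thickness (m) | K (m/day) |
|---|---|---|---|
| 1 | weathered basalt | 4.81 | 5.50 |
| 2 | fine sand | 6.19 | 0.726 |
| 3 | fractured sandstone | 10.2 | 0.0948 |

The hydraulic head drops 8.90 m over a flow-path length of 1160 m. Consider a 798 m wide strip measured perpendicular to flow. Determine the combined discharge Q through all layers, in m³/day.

195

Flow is parallel to layering, so each bed carries its own Darcy discharge and the transmissivities add.
Σ(K_i·b_i) = 5.50×4.81 + 0.726×6.19 + 0.0948×10.2 = 31.92 m²/day.
Hydraulic gradient i = Δh / L = 8.90 / 1160 = 0.007672.
Q = Σ(K_i·b_i) · W · i = 31.92 × 798 × 0.007672 = 195.4 m³/day.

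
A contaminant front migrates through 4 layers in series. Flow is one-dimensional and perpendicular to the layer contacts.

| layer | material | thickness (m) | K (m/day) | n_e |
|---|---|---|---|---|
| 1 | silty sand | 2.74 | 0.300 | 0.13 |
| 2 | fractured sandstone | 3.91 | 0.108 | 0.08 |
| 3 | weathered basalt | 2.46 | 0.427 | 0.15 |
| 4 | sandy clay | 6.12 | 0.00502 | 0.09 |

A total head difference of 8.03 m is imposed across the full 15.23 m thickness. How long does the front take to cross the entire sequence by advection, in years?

With flow normal to the layers, continuity requires the same specific discharge q through every layer.
Σ(b_i/K_i) = 2.74/0.300 + 3.91/0.108 + 2.46/0.427 + 6.12/0.00502 = 1270 d.
q = Δh / Σ(b_i/K_i) = 8.03 / 1270 = 0.006322 m/day.
In each layer the seepage velocity is v_i = q/n_i, so the layer transit time is t_i = b_i·n_i / q:
  layer 1 (silty sand): t_1 = 2.74 × 0.13 / 0.006322 = 56.35 d
  layer 2 (fractured sandstone): t_2 = 3.91 × 0.08 / 0.006322 = 49.48 d
  layer 3 (weathered basalt): t_3 = 2.46 × 0.15 / 0.006322 = 58.37 d
  layer 4 (sandy clay): t_4 = 6.12 × 0.09 / 0.006322 = 87.13 d
Total t = Σ t_i = 251.3 days = 0.6881 years.

0.688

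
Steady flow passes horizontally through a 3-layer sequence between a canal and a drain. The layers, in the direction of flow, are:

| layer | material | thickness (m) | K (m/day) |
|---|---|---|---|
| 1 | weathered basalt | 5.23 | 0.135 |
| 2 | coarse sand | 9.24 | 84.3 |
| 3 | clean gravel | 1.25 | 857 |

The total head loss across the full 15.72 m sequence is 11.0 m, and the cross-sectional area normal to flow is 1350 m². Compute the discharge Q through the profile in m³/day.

382

Flow is perpendicular to layering, so the layers act in series and the equivalent K is the thickness-weighted harmonic mean.
Total thickness L = 5.23 + 9.24 + 1.25 = 15.72 m.
Σ(b_i/K_i) = 5.23/0.135 + 9.24/84.3 + 1.25/857 = 38.85 d.
K_eq = L / Σ(b_i/K_i) = 15.72 / 38.85 = 0.4046 m/day.
Q = K_eq · A · (Δh/L) = 0.4046 × 1350 × (11.0/15.72) = 382.2 m³/day.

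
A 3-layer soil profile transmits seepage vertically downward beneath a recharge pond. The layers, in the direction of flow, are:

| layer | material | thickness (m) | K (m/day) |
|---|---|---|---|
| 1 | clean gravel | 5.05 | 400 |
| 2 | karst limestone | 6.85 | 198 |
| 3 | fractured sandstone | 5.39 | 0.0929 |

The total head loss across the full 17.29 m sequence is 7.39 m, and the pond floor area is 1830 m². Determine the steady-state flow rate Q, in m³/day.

233

Flow is perpendicular to layering, so the layers act in series and the equivalent K is the thickness-weighted harmonic mean.
Total thickness L = 5.05 + 6.85 + 5.39 = 17.29 m.
Σ(b_i/K_i) = 5.05/400 + 6.85/198 + 5.39/0.0929 = 58.07 d.
K_eq = L / Σ(b_i/K_i) = 17.29 / 58.07 = 0.2978 m/day.
Q = K_eq · A · (Δh/L) = 0.2978 × 1830 × (7.39/17.29) = 232.9 m³/day.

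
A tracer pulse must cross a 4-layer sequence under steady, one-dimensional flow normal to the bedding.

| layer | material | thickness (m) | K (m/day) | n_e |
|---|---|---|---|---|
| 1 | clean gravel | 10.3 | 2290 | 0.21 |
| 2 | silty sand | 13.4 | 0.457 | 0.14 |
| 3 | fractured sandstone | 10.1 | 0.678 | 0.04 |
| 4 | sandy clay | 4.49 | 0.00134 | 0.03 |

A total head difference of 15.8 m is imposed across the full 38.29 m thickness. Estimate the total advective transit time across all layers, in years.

2.69

With flow normal to the layers, continuity requires the same specific discharge q through every layer.
Σ(b_i/K_i) = 10.3/2290 + 13.4/0.457 + 10.1/0.678 + 4.49/0.00134 = 3395 d.
q = Δh / Σ(b_i/K_i) = 15.8 / 3395 = 0.004654 m/day.
In each layer the seepage velocity is v_i = q/n_i, so the layer transit time is t_i = b_i·n_i / q:
  layer 1 (clean gravel): t_1 = 10.3 × 0.21 / 0.004654 = 464.8 d
  layer 2 (silty sand): t_2 = 13.4 × 0.14 / 0.004654 = 403.1 d
  layer 3 (fractured sandstone): t_3 = 10.1 × 0.04 / 0.004654 = 86.81 d
  layer 4 (sandy clay): t_4 = 4.49 × 0.03 / 0.004654 = 28.94 d
Total t = Σ t_i = 983.6 days = 2.693 years.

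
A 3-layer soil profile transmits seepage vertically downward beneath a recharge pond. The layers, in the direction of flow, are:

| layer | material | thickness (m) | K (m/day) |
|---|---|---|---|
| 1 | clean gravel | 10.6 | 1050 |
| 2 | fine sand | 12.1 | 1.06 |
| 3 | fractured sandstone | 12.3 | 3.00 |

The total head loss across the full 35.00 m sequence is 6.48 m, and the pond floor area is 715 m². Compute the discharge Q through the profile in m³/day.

Flow is perpendicular to layering, so the layers act in series and the equivalent K is the thickness-weighted harmonic mean.
Total thickness L = 10.6 + 12.1 + 12.3 = 35.00 m.
Σ(b_i/K_i) = 10.6/1050 + 12.1/1.06 + 12.3/3.00 = 15.53 d.
K_eq = L / Σ(b_i/K_i) = 35.00 / 15.53 = 2.254 m/day.
Q = K_eq · A · (Δh/L) = 2.254 × 715 × (6.48/35.00) = 298.4 m³/day.

298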